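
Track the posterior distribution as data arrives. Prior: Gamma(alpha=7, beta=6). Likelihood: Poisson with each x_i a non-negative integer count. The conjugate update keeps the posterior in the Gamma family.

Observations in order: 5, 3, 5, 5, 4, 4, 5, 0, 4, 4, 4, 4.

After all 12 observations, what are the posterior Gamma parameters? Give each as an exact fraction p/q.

alpha=54, beta=18

obs 1: x=5 → posterior Gamma(12, 7)
obs 2: x=3 → posterior Gamma(15, 8)
obs 3: x=5 → posterior Gamma(20, 9)
obs 4: x=5 → posterior Gamma(25, 10)
obs 5: x=4 → posterior Gamma(29, 11)
obs 6: x=4 → posterior Gamma(33, 12)
obs 7: x=5 → posterior Gamma(38, 13)
obs 8: x=0 → posterior Gamma(38, 14)
obs 9: x=4 → posterior Gamma(42, 15)
obs 10: x=4 → posterior Gamma(46, 16)
obs 11: x=4 → posterior Gamma(50, 17)
obs 12: x=4 → posterior Gamma(54, 18)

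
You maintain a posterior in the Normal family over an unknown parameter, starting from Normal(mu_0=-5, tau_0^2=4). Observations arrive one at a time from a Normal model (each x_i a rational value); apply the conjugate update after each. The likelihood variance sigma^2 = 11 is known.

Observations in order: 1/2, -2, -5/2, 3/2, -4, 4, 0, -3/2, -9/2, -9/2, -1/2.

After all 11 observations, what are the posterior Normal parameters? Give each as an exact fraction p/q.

mu_0=-109/55, tau_0^2=4/5

obs 1: x=1/2 → posterior Normal(-53/15, 44/15)
obs 2: x=-2 → posterior Normal(-61/19, 44/19)
obs 3: x=-5/2 → posterior Normal(-71/23, 44/23)
obs 4: x=3/2 → posterior Normal(-65/27, 44/27)
obs 5: x=-4 → posterior Normal(-81/31, 44/31)
obs 6: x=4 → posterior Normal(-13/7, 44/35)
obs 7: x=0 → posterior Normal(-5/3, 44/39)
obs 8: x=-3/2 → posterior Normal(-71/43, 44/43)
obs 9: x=-9/2 → posterior Normal(-89/47, 44/47)
obs 10: x=-9/2 → posterior Normal(-107/51, 44/51)
obs 11: x=-1/2 → posterior Normal(-109/55, 4/5)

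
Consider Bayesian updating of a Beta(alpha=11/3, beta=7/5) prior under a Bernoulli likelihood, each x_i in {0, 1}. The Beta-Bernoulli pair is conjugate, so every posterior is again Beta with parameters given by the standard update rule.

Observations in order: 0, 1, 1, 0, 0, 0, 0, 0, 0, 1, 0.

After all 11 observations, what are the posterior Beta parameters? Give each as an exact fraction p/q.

alpha=20/3, beta=47/5

obs 1: x=0 → posterior Beta(11/3, 12/5)
obs 2: x=1 → posterior Beta(14/3, 12/5)
obs 3: x=1 → posterior Beta(17/3, 12/5)
obs 4: x=0 → posterior Beta(17/3, 17/5)
obs 5: x=0 → posterior Beta(17/3, 22/5)
obs 6: x=0 → posterior Beta(17/3, 27/5)
obs 7: x=0 → posterior Beta(17/3, 32/5)
obs 8: x=0 → posterior Beta(17/3, 37/5)
obs 9: x=0 → posterior Beta(17/3, 42/5)
obs 10: x=1 → posterior Beta(20/3, 42/5)
obs 11: x=0 → posterior Beta(20/3, 47/5)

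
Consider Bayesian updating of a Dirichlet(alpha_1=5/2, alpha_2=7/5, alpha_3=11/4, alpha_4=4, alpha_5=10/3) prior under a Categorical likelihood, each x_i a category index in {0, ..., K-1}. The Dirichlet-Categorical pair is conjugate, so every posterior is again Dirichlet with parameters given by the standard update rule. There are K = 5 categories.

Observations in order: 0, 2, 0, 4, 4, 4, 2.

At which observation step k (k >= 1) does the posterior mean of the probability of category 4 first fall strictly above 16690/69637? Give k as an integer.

k = 4

obs 1: x=0 → posterior Dirichlet(7/2, 7/5, 11/4, 4, 10/3)
obs 2: x=2 → posterior Dirichlet(7/2, 7/5, 15/4, 4, 10/3)
obs 3: x=0 → posterior Dirichlet(9/2, 7/5, 15/4, 4, 10/3)
obs 4: x=4 → posterior Dirichlet(9/2, 7/5, 15/4, 4, 13/3)
obs 5: x=4 → posterior Dirichlet(9/2, 7/5, 15/4, 4, 16/3)
obs 6: x=4 → posterior Dirichlet(9/2, 7/5, 15/4, 4, 19/3)
obs 7: x=2 → posterior Dirichlet(9/2, 7/5, 19/4, 4, 19/3)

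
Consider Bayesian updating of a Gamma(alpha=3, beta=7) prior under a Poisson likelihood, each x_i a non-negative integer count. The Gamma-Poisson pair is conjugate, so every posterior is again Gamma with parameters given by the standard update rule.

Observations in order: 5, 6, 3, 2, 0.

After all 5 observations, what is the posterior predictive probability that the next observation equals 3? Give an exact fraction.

424908399162928492707840/3211838877954855105157369

obs 1: x=5 → posterior Gamma(8, 8)
obs 2: x=6 → posterior Gamma(14, 9)
obs 3: x=3 → posterior Gamma(17, 10)
obs 4: x=2 → posterior Gamma(19, 11)
obs 5: x=0 → posterior Gamma(19, 12)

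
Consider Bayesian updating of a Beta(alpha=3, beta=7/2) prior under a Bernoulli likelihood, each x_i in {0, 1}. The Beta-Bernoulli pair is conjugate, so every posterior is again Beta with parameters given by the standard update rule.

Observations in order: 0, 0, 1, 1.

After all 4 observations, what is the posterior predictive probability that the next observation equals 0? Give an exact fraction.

obs 1: x=0 → posterior Beta(3, 9/2)
obs 2: x=0 → posterior Beta(3, 11/2)
obs 3: x=1 → posterior Beta(4, 11/2)
obs 4: x=1 → posterior Beta(5, 11/2)

11/21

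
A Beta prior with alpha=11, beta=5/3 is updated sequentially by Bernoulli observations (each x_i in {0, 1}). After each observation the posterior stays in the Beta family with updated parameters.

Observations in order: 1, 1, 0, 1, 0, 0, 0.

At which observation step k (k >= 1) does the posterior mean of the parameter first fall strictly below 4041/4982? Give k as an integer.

obs 1: x=1 → posterior Beta(12, 5/3)
obs 2: x=1 → posterior Beta(13, 5/3)
obs 3: x=0 → posterior Beta(13, 8/3)
obs 4: x=1 → posterior Beta(14, 8/3)
obs 5: x=0 → posterior Beta(14, 11/3)
obs 6: x=0 → posterior Beta(14, 14/3)
obs 7: x=0 → posterior Beta(14, 17/3)

k = 5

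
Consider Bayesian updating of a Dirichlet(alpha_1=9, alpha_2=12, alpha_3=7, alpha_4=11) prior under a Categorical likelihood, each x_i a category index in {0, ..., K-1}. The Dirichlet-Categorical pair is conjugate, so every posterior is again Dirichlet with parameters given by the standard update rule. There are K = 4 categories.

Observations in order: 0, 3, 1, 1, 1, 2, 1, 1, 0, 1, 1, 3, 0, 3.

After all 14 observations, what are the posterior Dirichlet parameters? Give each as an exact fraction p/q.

alpha_1=12, alpha_2=19, alpha_3=8, alpha_4=14

obs 1: x=0 → posterior Dirichlet(10, 12, 7, 11)
obs 2: x=3 → posterior Dirichlet(10, 12, 7, 12)
obs 3: x=1 → posterior Dirichlet(10, 13, 7, 12)
obs 4: x=1 → posterior Dirichlet(10, 14, 7, 12)
obs 5: x=1 → posterior Dirichlet(10, 15, 7, 12)
obs 6: x=2 → posterior Dirichlet(10, 15, 8, 12)
obs 7: x=1 → posterior Dirichlet(10, 16, 8, 12)
obs 8: x=1 → posterior Dirichlet(10, 17, 8, 12)
obs 9: x=0 → posterior Dirichlet(11, 17, 8, 12)
obs 10: x=1 → posterior Dirichlet(11, 18, 8, 12)
obs 11: x=1 → posterior Dirichlet(11, 19, 8, 12)
obs 12: x=3 → posterior Dirichlet(11, 19, 8, 13)
obs 13: x=0 → posterior Dirichlet(12, 19, 8, 13)
obs 14: x=3 → posterior Dirichlet(12, 19, 8, 14)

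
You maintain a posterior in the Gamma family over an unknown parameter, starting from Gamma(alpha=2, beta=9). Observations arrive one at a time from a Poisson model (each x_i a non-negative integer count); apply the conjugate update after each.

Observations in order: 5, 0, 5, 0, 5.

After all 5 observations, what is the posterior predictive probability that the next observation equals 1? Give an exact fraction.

obs 1: x=5 → posterior Gamma(7, 10)
obs 2: x=0 → posterior Gamma(7, 11)
obs 3: x=5 → posterior Gamma(12, 12)
obs 4: x=0 → posterior Gamma(12, 13)
obs 5: x=5 → posterior Gamma(17, 14)

518352894398630330368/1477891880035400390625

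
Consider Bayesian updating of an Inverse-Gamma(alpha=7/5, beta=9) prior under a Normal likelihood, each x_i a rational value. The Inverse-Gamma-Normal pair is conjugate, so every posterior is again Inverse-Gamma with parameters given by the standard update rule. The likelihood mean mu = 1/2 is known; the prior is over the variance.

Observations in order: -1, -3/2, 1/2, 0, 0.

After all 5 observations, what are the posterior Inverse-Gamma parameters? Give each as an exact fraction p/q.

alpha=39/10, beta=99/8

obs 1: x=-1 → posterior Inverse-Gamma(19/10, 81/8)
obs 2: x=-3/2 → posterior Inverse-Gamma(12/5, 97/8)
obs 3: x=1/2 → posterior Inverse-Gamma(29/10, 97/8)
obs 4: x=0 → posterior Inverse-Gamma(17/5, 49/4)
obs 5: x=0 → posterior Inverse-Gamma(39/10, 99/8)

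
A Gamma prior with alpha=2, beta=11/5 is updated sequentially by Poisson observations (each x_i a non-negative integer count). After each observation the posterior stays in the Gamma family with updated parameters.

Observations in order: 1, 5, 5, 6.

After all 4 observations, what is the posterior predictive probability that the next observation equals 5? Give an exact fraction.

obs 1: x=1 → posterior Gamma(3, 16/5)
obs 2: x=5 → posterior Gamma(8, 21/5)
obs 3: x=5 → posterior Gamma(13, 26/5)
obs 4: x=6 → posterior Gamma(19, 31/5)

2278737853249324567362314758192746875/22452257707354557240087211123792674816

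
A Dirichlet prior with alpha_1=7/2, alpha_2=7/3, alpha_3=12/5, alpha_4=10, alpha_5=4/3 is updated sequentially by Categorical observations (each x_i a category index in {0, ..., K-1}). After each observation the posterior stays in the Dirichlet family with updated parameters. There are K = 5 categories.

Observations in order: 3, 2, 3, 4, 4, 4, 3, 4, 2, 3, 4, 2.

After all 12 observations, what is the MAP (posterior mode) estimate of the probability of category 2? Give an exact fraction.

obs 1: x=3 → posterior Dirichlet(7/2, 7/3, 12/5, 11, 4/3)
obs 2: x=2 → posterior Dirichlet(7/2, 7/3, 17/5, 11, 4/3)
obs 3: x=3 → posterior Dirichlet(7/2, 7/3, 17/5, 12, 4/3)
obs 4: x=4 → posterior Dirichlet(7/2, 7/3, 17/5, 12, 7/3)
obs 5: x=4 → posterior Dirichlet(7/2, 7/3, 17/5, 12, 10/3)
obs 6: x=4 → posterior Dirichlet(7/2, 7/3, 17/5, 12, 13/3)
obs 7: x=3 → posterior Dirichlet(7/2, 7/3, 17/5, 13, 13/3)
obs 8: x=4 → posterior Dirichlet(7/2, 7/3, 17/5, 13, 16/3)
obs 9: x=2 → posterior Dirichlet(7/2, 7/3, 22/5, 13, 16/3)
obs 10: x=3 → posterior Dirichlet(7/2, 7/3, 22/5, 14, 16/3)
obs 11: x=4 → posterior Dirichlet(7/2, 7/3, 22/5, 14, 19/3)
obs 12: x=2 → posterior Dirichlet(7/2, 7/3, 27/5, 14, 19/3)

132/797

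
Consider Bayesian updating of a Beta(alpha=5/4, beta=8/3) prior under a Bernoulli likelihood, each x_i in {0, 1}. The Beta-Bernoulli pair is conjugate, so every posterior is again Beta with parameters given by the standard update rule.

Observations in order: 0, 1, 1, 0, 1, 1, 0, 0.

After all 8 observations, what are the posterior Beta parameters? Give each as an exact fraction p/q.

alpha=21/4, beta=20/3

obs 1: x=0 → posterior Beta(5/4, 11/3)
obs 2: x=1 → posterior Beta(9/4, 11/3)
obs 3: x=1 → posterior Beta(13/4, 11/3)
obs 4: x=0 → posterior Beta(13/4, 14/3)
obs 5: x=1 → posterior Beta(17/4, 14/3)
obs 6: x=1 → posterior Beta(21/4, 14/3)
obs 7: x=0 → posterior Beta(21/4, 17/3)
obs 8: x=0 → posterior Beta(21/4, 20/3)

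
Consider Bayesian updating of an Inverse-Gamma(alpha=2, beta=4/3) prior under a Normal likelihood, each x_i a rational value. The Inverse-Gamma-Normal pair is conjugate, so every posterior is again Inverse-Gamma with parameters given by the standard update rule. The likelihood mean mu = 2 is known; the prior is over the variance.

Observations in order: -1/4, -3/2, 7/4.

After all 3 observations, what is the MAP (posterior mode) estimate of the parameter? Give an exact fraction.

obs 1: x=-1/4 → posterior Inverse-Gamma(5/2, 371/96)
obs 2: x=-3/2 → posterior Inverse-Gamma(3, 959/96)
obs 3: x=7/4 → posterior Inverse-Gamma(7/2, 481/48)

481/216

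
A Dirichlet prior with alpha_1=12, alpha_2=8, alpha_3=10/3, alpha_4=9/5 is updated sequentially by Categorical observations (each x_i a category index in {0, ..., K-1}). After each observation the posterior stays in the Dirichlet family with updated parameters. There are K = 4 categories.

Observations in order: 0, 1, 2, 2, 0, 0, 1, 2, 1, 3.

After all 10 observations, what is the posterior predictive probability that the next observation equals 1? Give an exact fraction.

165/527

obs 1: x=0 → posterior Dirichlet(13, 8, 10/3, 9/5)
obs 2: x=1 → posterior Dirichlet(13, 9, 10/3, 9/5)
obs 3: x=2 → posterior Dirichlet(13, 9, 13/3, 9/5)
obs 4: x=2 → posterior Dirichlet(13, 9, 16/3, 9/5)
obs 5: x=0 → posterior Dirichlet(14, 9, 16/3, 9/5)
obs 6: x=0 → posterior Dirichlet(15, 9, 16/3, 9/5)
obs 7: x=1 → posterior Dirichlet(15, 10, 16/3, 9/5)
obs 8: x=2 → posterior Dirichlet(15, 10, 19/3, 9/5)
obs 9: x=1 → posterior Dirichlet(15, 11, 19/3, 9/5)
obs 10: x=3 → posterior Dirichlet(15, 11, 19/3, 14/5)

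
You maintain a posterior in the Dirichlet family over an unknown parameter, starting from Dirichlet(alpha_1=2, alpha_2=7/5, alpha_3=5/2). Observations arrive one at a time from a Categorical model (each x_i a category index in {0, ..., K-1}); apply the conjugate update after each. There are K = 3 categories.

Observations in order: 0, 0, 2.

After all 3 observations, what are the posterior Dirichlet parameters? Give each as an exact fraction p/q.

alpha_1=4, alpha_2=7/5, alpha_3=7/2

obs 1: x=0 → posterior Dirichlet(3, 7/5, 5/2)
obs 2: x=0 → posterior Dirichlet(4, 7/5, 5/2)
obs 3: x=2 → posterior Dirichlet(4, 7/5, 7/2)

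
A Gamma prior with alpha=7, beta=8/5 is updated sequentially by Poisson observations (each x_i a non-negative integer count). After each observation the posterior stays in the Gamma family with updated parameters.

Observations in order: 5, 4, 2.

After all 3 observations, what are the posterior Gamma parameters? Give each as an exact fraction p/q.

alpha=18, beta=23/5

obs 1: x=5 → posterior Gamma(12, 13/5)
obs 2: x=4 → posterior Gamma(16, 18/5)
obs 3: x=2 → posterior Gamma(18, 23/5)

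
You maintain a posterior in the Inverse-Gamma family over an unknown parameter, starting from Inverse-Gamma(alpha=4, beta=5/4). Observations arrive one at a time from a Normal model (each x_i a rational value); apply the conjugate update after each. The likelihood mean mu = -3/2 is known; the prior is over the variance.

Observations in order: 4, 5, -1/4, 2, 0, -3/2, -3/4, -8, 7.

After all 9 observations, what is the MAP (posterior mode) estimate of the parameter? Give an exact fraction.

1649/152

obs 1: x=4 → posterior Inverse-Gamma(9/2, 131/8)
obs 2: x=5 → posterior Inverse-Gamma(5, 75/2)
obs 3: x=-1/4 → posterior Inverse-Gamma(11/2, 1225/32)
obs 4: x=2 → posterior Inverse-Gamma(6, 1421/32)
obs 5: x=0 → posterior Inverse-Gamma(13/2, 1457/32)
obs 6: x=-3/2 → posterior Inverse-Gamma(7, 1457/32)
obs 7: x=-3/4 → posterior Inverse-Gamma(15/2, 733/16)
obs 8: x=-8 → posterior Inverse-Gamma(8, 1071/16)
obs 9: x=7 → posterior Inverse-Gamma(17/2, 1649/16)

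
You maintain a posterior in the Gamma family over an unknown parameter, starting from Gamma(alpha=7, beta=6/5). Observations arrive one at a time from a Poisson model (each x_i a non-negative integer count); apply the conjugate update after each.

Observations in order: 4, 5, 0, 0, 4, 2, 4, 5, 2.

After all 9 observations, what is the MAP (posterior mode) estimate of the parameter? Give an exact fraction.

obs 1: x=4 → posterior Gamma(11, 11/5)
obs 2: x=5 → posterior Gamma(16, 16/5)
obs 3: x=0 → posterior Gamma(16, 21/5)
obs 4: x=0 → posterior Gamma(16, 26/5)
obs 5: x=4 → posterior Gamma(20, 31/5)
obs 6: x=2 → posterior Gamma(22, 36/5)
obs 7: x=4 → posterior Gamma(26, 41/5)
obs 8: x=5 → posterior Gamma(31, 46/5)
obs 9: x=2 → posterior Gamma(33, 51/5)

160/51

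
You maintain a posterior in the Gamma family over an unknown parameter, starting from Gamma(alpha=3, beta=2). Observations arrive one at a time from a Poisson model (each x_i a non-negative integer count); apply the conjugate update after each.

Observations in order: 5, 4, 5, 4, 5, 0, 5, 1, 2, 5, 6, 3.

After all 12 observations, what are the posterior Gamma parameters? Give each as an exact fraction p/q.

alpha=48, beta=14

obs 1: x=5 → posterior Gamma(8, 3)
obs 2: x=4 → posterior Gamma(12, 4)
obs 3: x=5 → posterior Gamma(17, 5)
obs 4: x=4 → posterior Gamma(21, 6)
obs 5: x=5 → posterior Gamma(26, 7)
obs 6: x=0 → posterior Gamma(26, 8)
obs 7: x=5 → posterior Gamma(31, 9)
obs 8: x=1 → posterior Gamma(32, 10)
obs 9: x=2 → posterior Gamma(34, 11)
obs 10: x=5 → posterior Gamma(39, 12)
obs 11: x=6 → posterior Gamma(45, 13)
obs 12: x=3 → posterior Gamma(48, 14)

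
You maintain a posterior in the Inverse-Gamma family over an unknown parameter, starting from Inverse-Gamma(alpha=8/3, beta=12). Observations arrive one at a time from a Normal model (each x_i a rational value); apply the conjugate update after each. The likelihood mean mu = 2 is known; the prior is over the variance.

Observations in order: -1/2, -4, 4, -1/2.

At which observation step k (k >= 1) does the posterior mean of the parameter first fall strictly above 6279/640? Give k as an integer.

obs 1: x=-1/2 → posterior Inverse-Gamma(19/6, 121/8)
obs 2: x=-4 → posterior Inverse-Gamma(11/3, 265/8)
obs 3: x=4 → posterior Inverse-Gamma(25/6, 281/8)
obs 4: x=-1/2 → posterior Inverse-Gamma(14/3, 153/4)

k = 2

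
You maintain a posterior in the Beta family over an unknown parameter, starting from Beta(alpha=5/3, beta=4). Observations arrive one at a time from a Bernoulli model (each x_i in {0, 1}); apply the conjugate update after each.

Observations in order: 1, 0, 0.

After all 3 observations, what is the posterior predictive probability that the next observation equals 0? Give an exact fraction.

obs 1: x=1 → posterior Beta(8/3, 4)
obs 2: x=0 → posterior Beta(8/3, 5)
obs 3: x=0 → posterior Beta(8/3, 6)

9/13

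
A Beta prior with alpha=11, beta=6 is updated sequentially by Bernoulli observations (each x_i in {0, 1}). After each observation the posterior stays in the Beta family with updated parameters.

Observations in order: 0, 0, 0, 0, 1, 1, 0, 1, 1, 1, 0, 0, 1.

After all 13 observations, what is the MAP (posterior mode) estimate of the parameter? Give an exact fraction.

4/7

obs 1: x=0 → posterior Beta(11, 7)
obs 2: x=0 → posterior Beta(11, 8)
obs 3: x=0 → posterior Beta(11, 9)
obs 4: x=0 → posterior Beta(11, 10)
obs 5: x=1 → posterior Beta(12, 10)
obs 6: x=1 → posterior Beta(13, 10)
obs 7: x=0 → posterior Beta(13, 11)
obs 8: x=1 → posterior Beta(14, 11)
obs 9: x=1 → posterior Beta(15, 11)
obs 10: x=1 → posterior Beta(16, 11)
obs 11: x=0 → posterior Beta(16, 12)
obs 12: x=0 → posterior Beta(16, 13)
obs 13: x=1 → posterior Beta(17, 13)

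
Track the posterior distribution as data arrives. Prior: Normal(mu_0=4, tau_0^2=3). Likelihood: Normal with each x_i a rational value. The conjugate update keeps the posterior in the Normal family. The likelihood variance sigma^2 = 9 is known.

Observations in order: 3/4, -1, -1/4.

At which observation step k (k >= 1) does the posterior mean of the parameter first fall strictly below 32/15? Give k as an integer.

obs 1: x=3/4 → posterior Normal(51/16, 9/4)
obs 2: x=-1 → posterior Normal(47/20, 9/5)
obs 3: x=-1/4 → posterior Normal(23/12, 3/2)

k = 3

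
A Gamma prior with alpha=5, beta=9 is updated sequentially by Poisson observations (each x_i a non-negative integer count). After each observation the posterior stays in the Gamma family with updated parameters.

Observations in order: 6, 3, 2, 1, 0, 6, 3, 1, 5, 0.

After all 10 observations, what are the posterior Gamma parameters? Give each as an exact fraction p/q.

obs 1: x=6 → posterior Gamma(11, 10)
obs 2: x=3 → posterior Gamma(14, 11)
obs 3: x=2 → posterior Gamma(16, 12)
obs 4: x=1 → posterior Gamma(17, 13)
obs 5: x=0 → posterior Gamma(17, 14)
obs 6: x=6 → posterior Gamma(23, 15)
obs 7: x=3 → posterior Gamma(26, 16)
obs 8: x=1 → posterior Gamma(27, 17)
obs 9: x=5 → posterior Gamma(32, 18)
obs 10: x=0 → posterior Gamma(32, 19)

alpha=32, beta=19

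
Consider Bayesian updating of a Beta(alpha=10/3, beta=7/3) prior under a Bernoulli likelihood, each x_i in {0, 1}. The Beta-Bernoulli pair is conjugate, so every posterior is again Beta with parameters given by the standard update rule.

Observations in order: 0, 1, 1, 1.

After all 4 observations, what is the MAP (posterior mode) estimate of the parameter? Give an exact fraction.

obs 1: x=0 → posterior Beta(10/3, 10/3)
obs 2: x=1 → posterior Beta(13/3, 10/3)
obs 3: x=1 → posterior Beta(16/3, 10/3)
obs 4: x=1 → posterior Beta(19/3, 10/3)

16/23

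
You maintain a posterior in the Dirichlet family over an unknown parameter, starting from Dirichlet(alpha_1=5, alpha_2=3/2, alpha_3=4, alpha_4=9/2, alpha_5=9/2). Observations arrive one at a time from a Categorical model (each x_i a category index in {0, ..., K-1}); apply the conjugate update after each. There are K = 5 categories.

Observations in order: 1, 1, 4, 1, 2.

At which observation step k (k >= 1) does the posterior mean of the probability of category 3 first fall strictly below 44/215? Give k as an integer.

obs 1: x=1 → posterior Dirichlet(5, 5/2, 4, 9/2, 9/2)
obs 2: x=1 → posterior Dirichlet(5, 7/2, 4, 9/2, 9/2)
obs 3: x=4 → posterior Dirichlet(5, 7/2, 4, 9/2, 11/2)
obs 4: x=1 → posterior Dirichlet(5, 9/2, 4, 9/2, 11/2)
obs 5: x=2 → posterior Dirichlet(5, 9/2, 5, 9/2, 11/2)

k = 3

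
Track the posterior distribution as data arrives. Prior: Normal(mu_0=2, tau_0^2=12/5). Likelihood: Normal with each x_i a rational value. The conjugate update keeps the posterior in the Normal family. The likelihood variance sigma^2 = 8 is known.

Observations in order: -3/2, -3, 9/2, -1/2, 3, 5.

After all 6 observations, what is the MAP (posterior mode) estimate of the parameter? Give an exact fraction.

85/56

obs 1: x=-3/2 → posterior Normal(31/26, 24/13)
obs 2: x=-3 → posterior Normal(13/32, 3/2)
obs 3: x=9/2 → posterior Normal(20/19, 24/19)
obs 4: x=-1/2 → posterior Normal(37/44, 12/11)
obs 5: x=3 → posterior Normal(11/10, 24/25)
obs 6: x=5 → posterior Normal(85/56, 6/7)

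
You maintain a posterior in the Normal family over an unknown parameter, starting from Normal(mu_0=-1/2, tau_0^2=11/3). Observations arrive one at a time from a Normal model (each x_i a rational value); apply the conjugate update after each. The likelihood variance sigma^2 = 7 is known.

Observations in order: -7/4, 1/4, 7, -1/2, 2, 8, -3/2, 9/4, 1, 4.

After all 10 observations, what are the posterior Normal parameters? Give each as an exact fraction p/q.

obs 1: x=-7/4 → posterior Normal(-119/128, 77/32)
obs 2: x=1/4 → posterior Normal(-27/43, 77/43)
obs 3: x=7 → posterior Normal(25/27, 77/54)
obs 4: x=-1/2 → posterior Normal(89/130, 77/65)
obs 5: x=2 → posterior Normal(7/8, 77/76)
obs 6: x=8 → posterior Normal(103/58, 77/87)
obs 7: x=-3/2 → posterior Normal(69/49, 11/14)
obs 8: x=9/4 → posterior Normal(651/436, 77/109)
obs 9: x=1 → posterior Normal(139/96, 77/120)
obs 10: x=4 → posterior Normal(871/524, 77/131)

mu_0=871/524, tau_0^2=77/131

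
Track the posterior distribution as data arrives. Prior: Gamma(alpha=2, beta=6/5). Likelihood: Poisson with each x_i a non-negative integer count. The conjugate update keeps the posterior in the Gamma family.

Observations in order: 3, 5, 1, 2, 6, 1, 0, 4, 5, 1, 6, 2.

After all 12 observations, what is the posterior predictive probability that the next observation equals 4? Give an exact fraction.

87908400461367855314962459321879792389879825985605444326598280553378611200000/566044592922467932920289630256783944174352087720184706882390017513705742761841

obs 1: x=3 → posterior Gamma(5, 11/5)
obs 2: x=5 → posterior Gamma(10, 16/5)
obs 3: x=1 → posterior Gamma(11, 21/5)
obs 4: x=2 → posterior Gamma(13, 26/5)
obs 5: x=6 → posterior Gamma(19, 31/5)
obs 6: x=1 → posterior Gamma(20, 36/5)
obs 7: x=0 → posterior Gamma(20, 41/5)
obs 8: x=4 → posterior Gamma(24, 46/5)
obs 9: x=5 → posterior Gamma(29, 51/5)
obs 10: x=1 → posterior Gamma(30, 56/5)
obs 11: x=6 → posterior Gamma(36, 61/5)
obs 12: x=2 → posterior Gamma(38, 66/5)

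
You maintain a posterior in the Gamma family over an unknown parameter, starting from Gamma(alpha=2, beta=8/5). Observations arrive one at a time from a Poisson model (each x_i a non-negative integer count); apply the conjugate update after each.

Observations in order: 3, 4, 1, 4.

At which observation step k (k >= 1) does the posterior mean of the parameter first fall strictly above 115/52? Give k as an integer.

obs 1: x=3 → posterior Gamma(5, 13/5)
obs 2: x=4 → posterior Gamma(9, 18/5)
obs 3: x=1 → posterior Gamma(10, 23/5)
obs 4: x=4 → posterior Gamma(14, 28/5)

k = 2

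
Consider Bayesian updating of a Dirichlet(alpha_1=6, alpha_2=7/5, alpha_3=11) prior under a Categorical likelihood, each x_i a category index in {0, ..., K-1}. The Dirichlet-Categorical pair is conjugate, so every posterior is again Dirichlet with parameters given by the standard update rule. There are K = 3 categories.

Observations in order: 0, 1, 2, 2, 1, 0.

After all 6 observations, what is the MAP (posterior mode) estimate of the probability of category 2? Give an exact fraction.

60/107

obs 1: x=0 → posterior Dirichlet(7, 7/5, 11)
obs 2: x=1 → posterior Dirichlet(7, 12/5, 11)
obs 3: x=2 → posterior Dirichlet(7, 12/5, 12)
obs 4: x=2 → posterior Dirichlet(7, 12/5, 13)
obs 5: x=1 → posterior Dirichlet(7, 17/5, 13)
obs 6: x=0 → posterior Dirichlet(8, 17/5, 13)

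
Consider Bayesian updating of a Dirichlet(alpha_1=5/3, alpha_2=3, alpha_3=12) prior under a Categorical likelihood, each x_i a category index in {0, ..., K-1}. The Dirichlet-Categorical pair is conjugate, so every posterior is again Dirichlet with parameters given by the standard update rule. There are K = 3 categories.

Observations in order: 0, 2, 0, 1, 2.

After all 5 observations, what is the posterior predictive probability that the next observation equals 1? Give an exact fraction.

obs 1: x=0 → posterior Dirichlet(8/3, 3, 12)
obs 2: x=2 → posterior Dirichlet(8/3, 3, 13)
obs 3: x=0 → posterior Dirichlet(11/3, 3, 13)
obs 4: x=1 → posterior Dirichlet(11/3, 4, 13)
obs 5: x=2 → posterior Dirichlet(11/3, 4, 14)

12/65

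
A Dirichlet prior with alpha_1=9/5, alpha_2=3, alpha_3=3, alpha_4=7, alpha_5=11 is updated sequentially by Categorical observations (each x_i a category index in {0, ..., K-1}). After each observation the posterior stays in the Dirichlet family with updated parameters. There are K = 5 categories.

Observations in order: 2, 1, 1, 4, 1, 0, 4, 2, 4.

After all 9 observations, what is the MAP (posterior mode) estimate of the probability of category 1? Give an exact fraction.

25/149

obs 1: x=2 → posterior Dirichlet(9/5, 3, 4, 7, 11)
obs 2: x=1 → posterior Dirichlet(9/5, 4, 4, 7, 11)
obs 3: x=1 → posterior Dirichlet(9/5, 5, 4, 7, 11)
obs 4: x=4 → posterior Dirichlet(9/5, 5, 4, 7, 12)
obs 5: x=1 → posterior Dirichlet(9/5, 6, 4, 7, 12)
obs 6: x=0 → posterior Dirichlet(14/5, 6, 4, 7, 12)
obs 7: x=4 → posterior Dirichlet(14/5, 6, 4, 7, 13)
obs 8: x=2 → posterior Dirichlet(14/5, 6, 5, 7, 13)
obs 9: x=4 → posterior Dirichlet(14/5, 6, 5, 7, 14)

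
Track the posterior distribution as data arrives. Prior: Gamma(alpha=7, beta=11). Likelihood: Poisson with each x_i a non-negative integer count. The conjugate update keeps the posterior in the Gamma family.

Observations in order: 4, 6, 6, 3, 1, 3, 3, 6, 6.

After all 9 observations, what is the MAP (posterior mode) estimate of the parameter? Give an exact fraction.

obs 1: x=4 → posterior Gamma(11, 12)
obs 2: x=6 → posterior Gamma(17, 13)
obs 3: x=6 → posterior Gamma(23, 14)
obs 4: x=3 → posterior Gamma(26, 15)
obs 5: x=1 → posterior Gamma(27, 16)
obs 6: x=3 → posterior Gamma(30, 17)
obs 7: x=3 → posterior Gamma(33, 18)
obs 8: x=6 → posterior Gamma(39, 19)
obs 9: x=6 → posterior Gamma(45, 20)

11/5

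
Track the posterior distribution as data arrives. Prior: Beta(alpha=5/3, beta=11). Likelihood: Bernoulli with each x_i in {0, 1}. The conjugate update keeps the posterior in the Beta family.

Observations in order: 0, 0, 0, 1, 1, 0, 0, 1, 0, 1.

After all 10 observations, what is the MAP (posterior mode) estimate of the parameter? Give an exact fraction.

obs 1: x=0 → posterior Beta(5/3, 12)
obs 2: x=0 → posterior Beta(5/3, 13)
obs 3: x=0 → posterior Beta(5/3, 14)
obs 4: x=1 → posterior Beta(8/3, 14)
obs 5: x=1 → posterior Beta(11/3, 14)
obs 6: x=0 → posterior Beta(11/3, 15)
obs 7: x=0 → posterior Beta(11/3, 16)
obs 8: x=1 → posterior Beta(14/3, 16)
obs 9: x=0 → posterior Beta(14/3, 17)
obs 10: x=1 → posterior Beta(17/3, 17)

7/31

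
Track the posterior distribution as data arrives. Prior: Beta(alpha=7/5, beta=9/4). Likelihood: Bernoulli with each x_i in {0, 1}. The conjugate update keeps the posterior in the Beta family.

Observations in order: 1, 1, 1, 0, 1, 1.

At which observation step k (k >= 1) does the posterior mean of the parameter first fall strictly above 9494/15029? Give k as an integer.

k = 3

obs 1: x=1 → posterior Beta(12/5, 9/4)
obs 2: x=1 → posterior Beta(17/5, 9/4)
obs 3: x=1 → posterior Beta(22/5, 9/4)
obs 4: x=0 → posterior Beta(22/5, 13/4)
obs 5: x=1 → posterior Beta(27/5, 13/4)
obs 6: x=1 → posterior Beta(32/5, 13/4)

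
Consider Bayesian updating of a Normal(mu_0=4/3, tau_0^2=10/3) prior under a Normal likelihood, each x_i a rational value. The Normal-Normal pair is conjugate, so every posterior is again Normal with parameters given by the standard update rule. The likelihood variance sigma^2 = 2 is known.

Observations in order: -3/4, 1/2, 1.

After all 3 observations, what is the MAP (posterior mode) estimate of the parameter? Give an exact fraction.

31/72

obs 1: x=-3/4 → posterior Normal(1/32, 5/4)
obs 2: x=1/2 → posterior Normal(11/52, 10/13)
obs 3: x=1 → posterior Normal(31/72, 5/9)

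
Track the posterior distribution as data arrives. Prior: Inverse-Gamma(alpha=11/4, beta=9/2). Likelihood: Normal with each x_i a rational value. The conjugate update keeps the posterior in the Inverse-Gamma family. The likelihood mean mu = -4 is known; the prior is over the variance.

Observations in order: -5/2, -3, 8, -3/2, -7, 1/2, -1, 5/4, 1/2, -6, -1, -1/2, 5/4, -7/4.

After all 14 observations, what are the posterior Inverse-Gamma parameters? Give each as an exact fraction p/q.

alpha=39/4, beta=4903/32

obs 1: x=-5/2 → posterior Inverse-Gamma(13/4, 45/8)
obs 2: x=-3 → posterior Inverse-Gamma(15/4, 49/8)
obs 3: x=8 → posterior Inverse-Gamma(17/4, 625/8)
obs 4: x=-3/2 → posterior Inverse-Gamma(19/4, 325/4)
obs 5: x=-7 → posterior Inverse-Gamma(21/4, 343/4)
obs 6: x=1/2 → posterior Inverse-Gamma(23/4, 767/8)
obs 7: x=-1 → posterior Inverse-Gamma(25/4, 803/8)
obs 8: x=5/4 → posterior Inverse-Gamma(27/4, 3653/32)
obs 9: x=1/2 → posterior Inverse-Gamma(29/4, 3977/32)
obs 10: x=-6 → posterior Inverse-Gamma(31/4, 4041/32)
obs 11: x=-1 → posterior Inverse-Gamma(33/4, 4185/32)
obs 12: x=-1/2 → posterior Inverse-Gamma(35/4, 4381/32)
obs 13: x=5/4 → posterior Inverse-Gamma(37/4, 2411/16)
obs 14: x=-7/4 → posterior Inverse-Gamma(39/4, 4903/32)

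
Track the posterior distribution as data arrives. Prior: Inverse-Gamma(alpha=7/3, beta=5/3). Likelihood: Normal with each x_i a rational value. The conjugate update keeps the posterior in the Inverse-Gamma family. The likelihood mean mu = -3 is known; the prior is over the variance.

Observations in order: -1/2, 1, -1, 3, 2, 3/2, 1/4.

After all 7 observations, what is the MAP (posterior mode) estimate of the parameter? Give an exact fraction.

5827/656

obs 1: x=-1/2 → posterior Inverse-Gamma(17/6, 115/24)
obs 2: x=1 → posterior Inverse-Gamma(10/3, 307/24)
obs 3: x=-1 → posterior Inverse-Gamma(23/6, 355/24)
obs 4: x=3 → posterior Inverse-Gamma(13/3, 787/24)
obs 5: x=2 → posterior Inverse-Gamma(29/6, 1087/24)
obs 6: x=3/2 → posterior Inverse-Gamma(16/3, 665/12)
obs 7: x=1/4 → posterior Inverse-Gamma(35/6, 5827/96)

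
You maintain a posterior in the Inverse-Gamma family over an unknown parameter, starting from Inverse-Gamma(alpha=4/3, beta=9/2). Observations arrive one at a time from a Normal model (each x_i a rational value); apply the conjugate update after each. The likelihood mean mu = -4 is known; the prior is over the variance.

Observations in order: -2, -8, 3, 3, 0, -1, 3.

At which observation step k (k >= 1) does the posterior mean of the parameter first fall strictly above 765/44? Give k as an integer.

obs 1: x=-2 → posterior Inverse-Gamma(11/6, 13/2)
obs 2: x=-8 → posterior Inverse-Gamma(7/3, 29/2)
obs 3: x=3 → posterior Inverse-Gamma(17/6, 39)
obs 4: x=3 → posterior Inverse-Gamma(10/3, 127/2)
obs 5: x=0 → posterior Inverse-Gamma(23/6, 143/2)
obs 6: x=-1 → posterior Inverse-Gamma(13/3, 76)
obs 7: x=3 → posterior Inverse-Gamma(29/6, 201/2)

k = 3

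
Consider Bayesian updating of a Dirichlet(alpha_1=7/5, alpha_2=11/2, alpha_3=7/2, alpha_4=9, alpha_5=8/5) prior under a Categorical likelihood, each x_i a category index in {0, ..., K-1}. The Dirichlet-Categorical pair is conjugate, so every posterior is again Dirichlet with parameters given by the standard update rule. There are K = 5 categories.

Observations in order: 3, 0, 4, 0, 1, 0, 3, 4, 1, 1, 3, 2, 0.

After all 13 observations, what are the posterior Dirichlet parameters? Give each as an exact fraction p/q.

alpha_1=27/5, alpha_2=17/2, alpha_3=9/2, alpha_4=12, alpha_5=18/5

obs 1: x=3 → posterior Dirichlet(7/5, 11/2, 7/2, 10, 8/5)
obs 2: x=0 → posterior Dirichlet(12/5, 11/2, 7/2, 10, 8/5)
obs 3: x=4 → posterior Dirichlet(12/5, 11/2, 7/2, 10, 13/5)
obs 4: x=0 → posterior Dirichlet(17/5, 11/2, 7/2, 10, 13/5)
obs 5: x=1 → posterior Dirichlet(17/5, 13/2, 7/2, 10, 13/5)
obs 6: x=0 → posterior Dirichlet(22/5, 13/2, 7/2, 10, 13/5)
obs 7: x=3 → posterior Dirichlet(22/5, 13/2, 7/2, 11, 13/5)
obs 8: x=4 → posterior Dirichlet(22/5, 13/2, 7/2, 11, 18/5)
obs 9: x=1 → posterior Dirichlet(22/5, 15/2, 7/2, 11, 18/5)
obs 10: x=1 → posterior Dirichlet(22/5, 17/2, 7/2, 11, 18/5)
obs 11: x=3 → posterior Dirichlet(22/5, 17/2, 7/2, 12, 18/5)
obs 12: x=2 → posterior Dirichlet(22/5, 17/2, 9/2, 12, 18/5)
obs 13: x=0 → posterior Dirichlet(27/5, 17/2, 9/2, 12, 18/5)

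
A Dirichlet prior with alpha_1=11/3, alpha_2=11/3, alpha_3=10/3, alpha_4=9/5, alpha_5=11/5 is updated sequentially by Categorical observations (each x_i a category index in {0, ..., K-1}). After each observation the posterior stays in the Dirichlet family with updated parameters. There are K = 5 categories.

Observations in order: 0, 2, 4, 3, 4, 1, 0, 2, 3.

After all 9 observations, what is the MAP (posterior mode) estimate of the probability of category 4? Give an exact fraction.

obs 1: x=0 → posterior Dirichlet(14/3, 11/3, 10/3, 9/5, 11/5)
obs 2: x=2 → posterior Dirichlet(14/3, 11/3, 13/3, 9/5, 11/5)
obs 3: x=4 → posterior Dirichlet(14/3, 11/3, 13/3, 9/5, 16/5)
obs 4: x=3 → posterior Dirichlet(14/3, 11/3, 13/3, 14/5, 16/5)
obs 5: x=4 → posterior Dirichlet(14/3, 11/3, 13/3, 14/5, 21/5)
obs 6: x=1 → posterior Dirichlet(14/3, 14/3, 13/3, 14/5, 21/5)
obs 7: x=0 → posterior Dirichlet(17/3, 14/3, 13/3, 14/5, 21/5)
obs 8: x=2 → posterior Dirichlet(17/3, 14/3, 16/3, 14/5, 21/5)
obs 9: x=3 → posterior Dirichlet(17/3, 14/3, 16/3, 19/5, 21/5)

6/35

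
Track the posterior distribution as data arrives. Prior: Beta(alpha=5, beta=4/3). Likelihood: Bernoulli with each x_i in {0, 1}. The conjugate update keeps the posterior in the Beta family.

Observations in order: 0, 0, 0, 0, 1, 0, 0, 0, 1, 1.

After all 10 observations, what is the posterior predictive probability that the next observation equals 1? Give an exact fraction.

24/49

obs 1: x=0 → posterior Beta(5, 7/3)
obs 2: x=0 → posterior Beta(5, 10/3)
obs 3: x=0 → posterior Beta(5, 13/3)
obs 4: x=0 → posterior Beta(5, 16/3)
obs 5: x=1 → posterior Beta(6, 16/3)
obs 6: x=0 → posterior Beta(6, 19/3)
obs 7: x=0 → posterior Beta(6, 22/3)
obs 8: x=0 → posterior Beta(6, 25/3)
obs 9: x=1 → posterior Beta(7, 25/3)
obs 10: x=1 → posterior Beta(8, 25/3)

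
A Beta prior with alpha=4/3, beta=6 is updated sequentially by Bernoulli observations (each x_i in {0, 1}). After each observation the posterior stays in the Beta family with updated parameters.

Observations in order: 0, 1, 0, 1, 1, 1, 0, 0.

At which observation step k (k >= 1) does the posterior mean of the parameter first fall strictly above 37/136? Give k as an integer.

k = 4

obs 1: x=0 → posterior Beta(4/3, 7)
obs 2: x=1 → posterior Beta(7/3, 7)
obs 3: x=0 → posterior Beta(7/3, 8)
obs 4: x=1 → posterior Beta(10/3, 8)
obs 5: x=1 → posterior Beta(13/3, 8)
obs 6: x=1 → posterior Beta(16/3, 8)
obs 7: x=0 → posterior Beta(16/3, 9)
obs 8: x=0 → posterior Beta(16/3, 10)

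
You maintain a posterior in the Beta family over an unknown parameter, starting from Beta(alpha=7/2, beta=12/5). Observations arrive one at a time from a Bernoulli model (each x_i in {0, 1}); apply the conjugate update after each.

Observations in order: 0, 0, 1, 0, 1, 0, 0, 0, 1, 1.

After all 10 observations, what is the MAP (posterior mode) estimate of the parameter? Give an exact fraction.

65/139

obs 1: x=0 → posterior Beta(7/2, 17/5)
obs 2: x=0 → posterior Beta(7/2, 22/5)
obs 3: x=1 → posterior Beta(9/2, 22/5)
obs 4: x=0 → posterior Beta(9/2, 27/5)
obs 5: x=1 → posterior Beta(11/2, 27/5)
obs 6: x=0 → posterior Beta(11/2, 32/5)
obs 7: x=0 → posterior Beta(11/2, 37/5)
obs 8: x=0 → posterior Beta(11/2, 42/5)
obs 9: x=1 → posterior Beta(13/2, 42/5)
obs 10: x=1 → posterior Beta(15/2, 42/5)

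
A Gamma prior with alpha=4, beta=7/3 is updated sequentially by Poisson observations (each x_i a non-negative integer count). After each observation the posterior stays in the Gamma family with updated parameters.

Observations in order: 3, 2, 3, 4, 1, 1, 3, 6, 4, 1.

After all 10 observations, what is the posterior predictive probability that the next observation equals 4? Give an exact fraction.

obs 1: x=3 → posterior Gamma(7, 10/3)
obs 2: x=2 → posterior Gamma(9, 13/3)
obs 3: x=3 → posterior Gamma(12, 16/3)
obs 4: x=4 → posterior Gamma(16, 19/3)
obs 5: x=1 → posterior Gamma(17, 22/3)
obs 6: x=1 → posterior Gamma(18, 25/3)
obs 7: x=3 → posterior Gamma(21, 28/3)
obs 8: x=6 → posterior Gamma(27, 31/3)
obs 9: x=4 → posterior Gamma(31, 34/3)
obs 10: x=1 → posterior Gamma(32, 37/3)

16139119436552526092667472966505966359043249858436242349/118059162071741130342400000000000000000000000000000000000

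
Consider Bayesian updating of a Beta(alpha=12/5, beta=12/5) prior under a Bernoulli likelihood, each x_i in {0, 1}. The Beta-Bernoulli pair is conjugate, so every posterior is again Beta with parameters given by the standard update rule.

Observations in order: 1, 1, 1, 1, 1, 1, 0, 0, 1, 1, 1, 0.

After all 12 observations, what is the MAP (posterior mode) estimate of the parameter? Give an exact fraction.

26/37

obs 1: x=1 → posterior Beta(17/5, 12/5)
obs 2: x=1 → posterior Beta(22/5, 12/5)
obs 3: x=1 → posterior Beta(27/5, 12/5)
obs 4: x=1 → posterior Beta(32/5, 12/5)
obs 5: x=1 → posterior Beta(37/5, 12/5)
obs 6: x=1 → posterior Beta(42/5, 12/5)
obs 7: x=0 → posterior Beta(42/5, 17/5)
obs 8: x=0 → posterior Beta(42/5, 22/5)
obs 9: x=1 → posterior Beta(47/5, 22/5)
obs 10: x=1 → posterior Beta(52/5, 22/5)
obs 11: x=1 → posterior Beta(57/5, 22/5)
obs 12: x=0 → posterior Beta(57/5, 27/5)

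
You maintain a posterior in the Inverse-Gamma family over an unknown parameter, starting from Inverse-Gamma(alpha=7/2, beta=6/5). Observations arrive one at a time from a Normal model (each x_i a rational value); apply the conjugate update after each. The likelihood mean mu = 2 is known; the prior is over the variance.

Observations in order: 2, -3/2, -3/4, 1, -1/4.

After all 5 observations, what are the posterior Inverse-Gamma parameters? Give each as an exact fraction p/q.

obs 1: x=2 → posterior Inverse-Gamma(4, 6/5)
obs 2: x=-3/2 → posterior Inverse-Gamma(9/2, 293/40)
obs 3: x=-3/4 → posterior Inverse-Gamma(5, 1777/160)
obs 4: x=1 → posterior Inverse-Gamma(11/2, 1857/160)
obs 5: x=-1/4 → posterior Inverse-Gamma(6, 1131/80)

alpha=6, beta=1131/80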